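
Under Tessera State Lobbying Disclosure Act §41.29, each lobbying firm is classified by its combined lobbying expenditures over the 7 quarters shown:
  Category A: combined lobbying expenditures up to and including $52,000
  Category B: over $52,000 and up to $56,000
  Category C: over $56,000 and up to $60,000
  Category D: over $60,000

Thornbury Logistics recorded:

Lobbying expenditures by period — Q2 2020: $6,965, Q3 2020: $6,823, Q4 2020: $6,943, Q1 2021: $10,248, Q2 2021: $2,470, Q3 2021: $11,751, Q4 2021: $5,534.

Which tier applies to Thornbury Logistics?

Category A

Combined lobbying expenditures: $6,965 + $6,823 + $6,943 + $10,248 + $2,470 + $11,751 + $5,534 = $50,734.
$50,734 ≤ $52,000, so Category A applies.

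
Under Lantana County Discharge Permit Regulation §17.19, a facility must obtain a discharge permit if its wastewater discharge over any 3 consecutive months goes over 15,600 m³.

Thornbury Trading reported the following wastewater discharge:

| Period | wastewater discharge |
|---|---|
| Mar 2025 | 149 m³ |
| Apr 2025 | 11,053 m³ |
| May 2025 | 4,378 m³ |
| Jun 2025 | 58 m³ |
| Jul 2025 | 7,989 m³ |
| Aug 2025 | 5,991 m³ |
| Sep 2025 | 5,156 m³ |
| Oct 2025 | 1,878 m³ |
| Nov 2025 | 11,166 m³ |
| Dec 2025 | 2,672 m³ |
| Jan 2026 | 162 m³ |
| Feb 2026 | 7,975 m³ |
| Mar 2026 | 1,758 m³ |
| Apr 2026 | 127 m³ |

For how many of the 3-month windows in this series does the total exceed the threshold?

3

Mar 2025–May 2025: 149 m³ + 11,053 m³ + 4,378 m³ = 15,580 m³ (under)
Apr 2025–Jun 2025: 11,053 m³ + 4,378 m³ + 58 m³ = 15,489 m³ (under)
May 2025–Jul 2025: 4,378 m³ + 58 m³ + 7,989 m³ = 12,425 m³ (under)
Jun 2025–Aug 2025: 58 m³ + 7,989 m³ + 5,991 m³ = 14,038 m³ (under)
Jul 2025–Sep 2025: 7,989 m³ + 5,991 m³ + 5,156 m³ = 19,136 m³ (over)
Aug 2025–Oct 2025: 5,991 m³ + 5,156 m³ + 1,878 m³ = 13,025 m³ (under)
Sep 2025–Nov 2025: 5,156 m³ + 1,878 m³ + 11,166 m³ = 18,200 m³ (over)
Oct 2025–Dec 2025: 1,878 m³ + 11,166 m³ + 2,672 m³ = 15,716 m³ (over)
Nov 2025–Jan 2026: 11,166 m³ + 2,672 m³ + 162 m³ = 14,000 m³ (under)
Dec 2025–Feb 2026: 2,672 m³ + 162 m³ + 7,975 m³ = 10,809 m³ (under)
Jan 2026–Mar 2026: 162 m³ + 7,975 m³ + 1,758 m³ = 9,895 m³ (under)
Feb 2026–Apr 2026: 7,975 m³ + 1,758 m³ + 127 m³ = 9,860 m³ (under)
3 windows exceed the threshold.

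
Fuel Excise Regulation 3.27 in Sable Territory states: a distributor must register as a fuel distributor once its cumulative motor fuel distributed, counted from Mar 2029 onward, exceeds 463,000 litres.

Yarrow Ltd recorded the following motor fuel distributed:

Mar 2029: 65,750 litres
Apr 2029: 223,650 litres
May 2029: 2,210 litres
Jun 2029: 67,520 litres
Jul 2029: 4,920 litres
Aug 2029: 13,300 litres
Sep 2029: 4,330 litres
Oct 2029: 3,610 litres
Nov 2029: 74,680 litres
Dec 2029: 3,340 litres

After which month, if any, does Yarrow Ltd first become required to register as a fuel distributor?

Through Mar 2029: 65,750 litres
Through Apr 2029: 289,400 litres
Through May 2029: 291,610 litres
Through Jun 2029: 359,130 litres
Through Jul 2029: 364,050 litres
Through Aug 2029: 377,350 litres
Through Sep 2029: 381,680 litres
Through Oct 2029: 385,290 litres
Through Nov 2029: 459,970 litres
Through Dec 2029: 463,310 litres ← exceeds threshold

Dec 2029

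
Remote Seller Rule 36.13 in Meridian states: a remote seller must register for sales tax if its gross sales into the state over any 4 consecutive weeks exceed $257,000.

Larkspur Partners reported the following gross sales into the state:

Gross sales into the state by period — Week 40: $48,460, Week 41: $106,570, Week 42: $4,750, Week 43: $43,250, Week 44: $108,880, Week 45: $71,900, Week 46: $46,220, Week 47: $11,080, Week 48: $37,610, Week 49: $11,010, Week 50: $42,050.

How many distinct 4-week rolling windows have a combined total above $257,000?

Week 40–Week 43: $48,460 + $106,570 + $4,750 + $43,250 = $203,030 (under)
Week 41–Week 44: $106,570 + $4,750 + $43,250 + $108,880 = $263,450 (over)
Week 42–Week 45: $4,750 + $43,250 + $108,880 + $71,900 = $228,780 (under)
Week 43–Week 46: $43,250 + $108,880 + $71,900 + $46,220 = $270,250 (over)
Week 44–Week 47: $108,880 + $71,900 + $46,220 + $11,080 = $238,080 (under)
Week 45–Week 48: $71,900 + $46,220 + $11,080 + $37,610 = $166,810 (under)
Week 46–Week 49: $46,220 + $11,080 + $37,610 + $11,010 = $105,920 (under)
Week 47–Week 50: $11,080 + $37,610 + $11,010 + $42,050 = $101,750 (under)
2 windows exceed the threshold.

2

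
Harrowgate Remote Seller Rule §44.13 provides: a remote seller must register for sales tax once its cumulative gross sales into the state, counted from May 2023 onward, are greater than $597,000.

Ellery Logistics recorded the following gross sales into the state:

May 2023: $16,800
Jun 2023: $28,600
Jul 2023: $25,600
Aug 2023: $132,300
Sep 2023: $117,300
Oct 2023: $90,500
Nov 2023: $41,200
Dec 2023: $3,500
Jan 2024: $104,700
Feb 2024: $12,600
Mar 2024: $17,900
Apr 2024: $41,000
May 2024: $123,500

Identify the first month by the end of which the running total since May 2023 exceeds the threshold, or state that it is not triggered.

Through May 2023: $16,800
Through Jun 2023: $45,400
Through Jul 2023: $71,000
Through Aug 2023: $203,300
Through Sep 2023: $320,600
Through Oct 2023: $411,100
Through Nov 2023: $452,300
Through Dec 2023: $455,800
Through Jan 2024: $560,500
Through Feb 2024: $573,100
Through Mar 2024: $591,000
Through Apr 2024: $632,000 ← exceeds threshold

Apr 2024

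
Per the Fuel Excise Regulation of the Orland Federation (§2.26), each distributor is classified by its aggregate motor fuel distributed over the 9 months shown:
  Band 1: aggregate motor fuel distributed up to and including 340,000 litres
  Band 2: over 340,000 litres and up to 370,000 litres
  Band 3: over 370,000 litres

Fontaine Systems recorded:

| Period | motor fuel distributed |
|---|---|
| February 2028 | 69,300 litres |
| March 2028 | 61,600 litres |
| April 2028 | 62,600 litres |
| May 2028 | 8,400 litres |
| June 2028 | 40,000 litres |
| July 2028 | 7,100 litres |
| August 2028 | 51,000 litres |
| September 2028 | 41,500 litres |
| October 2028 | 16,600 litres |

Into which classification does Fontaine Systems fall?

Band 2

Aggregate motor fuel distributed: 69,300 litres + 61,600 litres + 62,600 litres + 8,400 litres + 40,000 litres + 7,100 litres + 51,000 litres + 41,500 litres + 16,600 litres = 358,100 litres.
340,000 litres < 358,100 litres ≤ 370,000 litres, so Band 2 applies.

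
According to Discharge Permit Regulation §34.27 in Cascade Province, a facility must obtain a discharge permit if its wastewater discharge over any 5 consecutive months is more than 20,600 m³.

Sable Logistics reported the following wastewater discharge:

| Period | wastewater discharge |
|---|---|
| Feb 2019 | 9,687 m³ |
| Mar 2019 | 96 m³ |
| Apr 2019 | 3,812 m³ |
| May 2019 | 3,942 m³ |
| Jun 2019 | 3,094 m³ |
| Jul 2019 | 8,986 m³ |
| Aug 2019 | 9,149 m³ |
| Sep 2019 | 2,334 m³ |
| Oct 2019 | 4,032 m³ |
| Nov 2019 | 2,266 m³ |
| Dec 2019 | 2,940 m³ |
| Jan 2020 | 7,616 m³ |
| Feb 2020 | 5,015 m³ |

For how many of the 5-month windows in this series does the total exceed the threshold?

7

Feb 2019–Jun 2019: 9,687 m³ + 96 m³ + 3,812 m³ + 3,942 m³ + 3,094 m³ = 20,631 m³ (over)
Mar 2019–Jul 2019: 96 m³ + 3,812 m³ + 3,942 m³ + 3,094 m³ + 8,986 m³ = 19,930 m³ (under)
Apr 2019–Aug 2019: 3,812 m³ + 3,942 m³ + 3,094 m³ + 8,986 m³ + 9,149 m³ = 28,983 m³ (over)
May 2019–Sep 2019: 3,942 m³ + 3,094 m³ + 8,986 m³ + 9,149 m³ + 2,334 m³ = 27,505 m³ (over)
Jun 2019–Oct 2019: 3,094 m³ + 8,986 m³ + 9,149 m³ + 2,334 m³ + 4,032 m³ = 27,595 m³ (over)
Jul 2019–Nov 2019: 8,986 m³ + 9,149 m³ + 2,334 m³ + 4,032 m³ + 2,266 m³ = 26,767 m³ (over)
Aug 2019–Dec 2019: 9,149 m³ + 2,334 m³ + 4,032 m³ + 2,266 m³ + 2,940 m³ = 20,721 m³ (over)
Sep 2019–Jan 2020: 2,334 m³ + 4,032 m³ + 2,266 m³ + 2,940 m³ + 7,616 m³ = 19,188 m³ (under)
Oct 2019–Feb 2020: 4,032 m³ + 2,266 m³ + 2,940 m³ + 7,616 m³ + 5,015 m³ = 21,869 m³ (over)
7 windows exceed the threshold.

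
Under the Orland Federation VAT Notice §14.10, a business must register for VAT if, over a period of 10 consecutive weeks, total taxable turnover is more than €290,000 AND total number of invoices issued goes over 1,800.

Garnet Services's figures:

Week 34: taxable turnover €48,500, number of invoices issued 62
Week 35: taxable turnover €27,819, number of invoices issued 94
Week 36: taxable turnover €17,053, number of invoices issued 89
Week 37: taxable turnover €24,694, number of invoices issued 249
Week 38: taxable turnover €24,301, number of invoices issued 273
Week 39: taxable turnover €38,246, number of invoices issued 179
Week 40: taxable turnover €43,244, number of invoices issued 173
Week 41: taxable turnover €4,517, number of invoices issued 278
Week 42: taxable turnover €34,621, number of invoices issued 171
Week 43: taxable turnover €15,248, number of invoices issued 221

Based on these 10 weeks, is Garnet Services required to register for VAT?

Total taxable turnover: €48,500 + €27,819 + €17,053 + €24,694 + €24,301 + €38,246 + €43,244 + €4,517 + €34,621 + €15,248 = €278,243 (≤ €290,000).
Total number of invoices issued: 62 + 94 + 89 + 249 + 273 + 179 + 173 + 278 + 171 + 221 = 1,789 (≤ 1,800).
The test is 'and': the rule requires both, and at least one is not exceeded.

No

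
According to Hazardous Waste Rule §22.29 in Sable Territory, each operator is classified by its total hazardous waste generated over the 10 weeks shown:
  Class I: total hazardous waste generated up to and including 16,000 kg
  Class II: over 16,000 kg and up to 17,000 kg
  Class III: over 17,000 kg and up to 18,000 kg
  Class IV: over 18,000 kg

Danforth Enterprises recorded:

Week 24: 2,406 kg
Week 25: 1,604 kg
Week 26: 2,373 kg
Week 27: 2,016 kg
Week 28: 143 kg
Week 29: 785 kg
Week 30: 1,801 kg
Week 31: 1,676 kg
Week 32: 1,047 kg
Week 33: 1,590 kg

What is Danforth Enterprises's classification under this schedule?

Class I

Total hazardous waste generated: 2,406 kg + 1,604 kg + 2,373 kg + 2,016 kg + 143 kg + 785 kg + 1,801 kg + 1,676 kg + 1,047 kg + 1,590 kg = 15,441 kg.
15,441 kg ≤ 16,000 kg, so Class I applies.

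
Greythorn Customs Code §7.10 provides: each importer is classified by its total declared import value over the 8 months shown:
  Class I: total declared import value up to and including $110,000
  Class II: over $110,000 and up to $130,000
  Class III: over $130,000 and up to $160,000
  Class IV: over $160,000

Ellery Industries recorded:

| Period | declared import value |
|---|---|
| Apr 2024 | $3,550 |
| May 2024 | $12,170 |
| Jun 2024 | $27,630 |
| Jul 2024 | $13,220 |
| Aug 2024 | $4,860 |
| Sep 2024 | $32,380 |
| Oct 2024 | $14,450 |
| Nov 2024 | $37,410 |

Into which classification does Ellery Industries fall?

Class III

Total declared import value: $3,550 + $12,170 + $27,630 + $13,220 + $4,860 + $32,380 + $14,450 + $37,410 = $145,670.
$130,000 < $145,670 ≤ $160,000, so Class III applies.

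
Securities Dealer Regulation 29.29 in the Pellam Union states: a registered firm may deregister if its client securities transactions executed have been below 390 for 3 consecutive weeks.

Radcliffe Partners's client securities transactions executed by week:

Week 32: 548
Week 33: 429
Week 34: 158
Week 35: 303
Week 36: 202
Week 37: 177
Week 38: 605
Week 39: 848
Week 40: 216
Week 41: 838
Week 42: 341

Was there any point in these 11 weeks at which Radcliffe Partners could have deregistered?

Weeks below 390: Week 34, Week 35, Week 36, Week 37, Week 40, Week 42.
Longest run of consecutive weeks below the threshold: 4.
4 ≥ 3, so Radcliffe Partners became eligible.

Yes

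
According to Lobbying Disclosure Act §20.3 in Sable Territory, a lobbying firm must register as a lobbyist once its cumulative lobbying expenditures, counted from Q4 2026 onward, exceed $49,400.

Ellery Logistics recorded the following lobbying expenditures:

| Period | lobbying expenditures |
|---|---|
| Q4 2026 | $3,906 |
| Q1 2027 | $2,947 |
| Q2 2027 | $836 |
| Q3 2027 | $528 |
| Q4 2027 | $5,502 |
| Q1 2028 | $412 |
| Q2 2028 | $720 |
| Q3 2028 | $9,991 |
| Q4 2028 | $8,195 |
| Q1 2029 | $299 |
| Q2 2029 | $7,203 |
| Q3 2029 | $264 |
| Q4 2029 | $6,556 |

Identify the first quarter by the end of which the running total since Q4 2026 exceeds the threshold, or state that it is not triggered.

Not triggered

Through Q4 2026: $3,906
Through Q1 2027: $6,853
Through Q2 2027: $7,689
Through Q3 2027: $8,217
Through Q4 2027: $13,719
Through Q1 2028: $14,131
Through Q2 2028: $14,851
Through Q3 2028: $24,842
Through Q4 2028: $33,037
Through Q1 2029: $33,336
Through Q2 2029: $40,539
Through Q3 2029: $40,803
Through Q4 2029: $47,359
Final cumulative total $47,359 ≤ $49,400; the threshold is never exceeded.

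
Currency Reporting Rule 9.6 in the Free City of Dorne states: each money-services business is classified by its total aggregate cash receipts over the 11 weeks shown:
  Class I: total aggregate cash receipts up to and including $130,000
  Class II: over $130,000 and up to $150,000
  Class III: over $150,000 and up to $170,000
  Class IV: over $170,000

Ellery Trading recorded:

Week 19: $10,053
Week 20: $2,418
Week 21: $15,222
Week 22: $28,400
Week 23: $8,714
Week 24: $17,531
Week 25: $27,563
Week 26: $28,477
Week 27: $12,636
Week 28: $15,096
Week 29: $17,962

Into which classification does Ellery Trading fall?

Class IV

Total aggregate cash receipts: $10,053 + $2,418 + $15,222 + $28,400 + $8,714 + $17,531 + $27,563 + $28,477 + $12,636 + $15,096 + $17,962 = $184,072.
$184,072 > $170,000, so Class IV applies.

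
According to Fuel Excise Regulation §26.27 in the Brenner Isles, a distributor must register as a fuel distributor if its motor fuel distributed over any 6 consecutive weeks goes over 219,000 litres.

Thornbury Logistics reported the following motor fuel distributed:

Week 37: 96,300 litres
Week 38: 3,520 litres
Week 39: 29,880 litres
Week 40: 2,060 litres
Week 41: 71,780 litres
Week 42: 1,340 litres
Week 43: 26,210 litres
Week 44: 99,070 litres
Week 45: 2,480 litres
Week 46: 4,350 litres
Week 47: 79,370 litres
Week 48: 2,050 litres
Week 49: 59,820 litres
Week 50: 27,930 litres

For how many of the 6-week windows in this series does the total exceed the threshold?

2

Week 37–Week 42: 96,300 litres + 3,520 litres + 29,880 litres + 2,060 litres + 71,780 litres + 1,340 litres = 204,880 litres (under)
Week 38–Week 43: 3,520 litres + 29,880 litres + 2,060 litres + 71,780 litres + 1,340 litres + 26,210 litres = 134,790 litres (under)
Week 39–Week 44: 29,880 litres + 2,060 litres + 71,780 litres + 1,340 litres + 26,210 litres + 99,070 litres = 230,340 litres (over)
Week 40–Week 45: 2,060 litres + 71,780 litres + 1,340 litres + 26,210 litres + 99,070 litres + 2,480 litres = 202,940 litres (under)
Week 41–Week 46: 71,780 litres + 1,340 litres + 26,210 litres + 99,070 litres + 2,480 litres + 4,350 litres = 205,230 litres (under)
Week 42–Week 47: 1,340 litres + 26,210 litres + 99,070 litres + 2,480 litres + 4,350 litres + 79,370 litres = 212,820 litres (under)
Week 43–Week 48: 26,210 litres + 99,070 litres + 2,480 litres + 4,350 litres + 79,370 litres + 2,050 litres = 213,530 litres (under)
Week 44–Week 49: 99,070 litres + 2,480 litres + 4,350 litres + 79,370 litres + 2,050 litres + 59,820 litres = 247,140 litres (over)
Week 45–Week 50: 2,480 litres + 4,350 litres + 79,370 litres + 2,050 litres + 59,820 litres + 27,930 litres = 176,000 litres (under)
2 windows exceed the threshold.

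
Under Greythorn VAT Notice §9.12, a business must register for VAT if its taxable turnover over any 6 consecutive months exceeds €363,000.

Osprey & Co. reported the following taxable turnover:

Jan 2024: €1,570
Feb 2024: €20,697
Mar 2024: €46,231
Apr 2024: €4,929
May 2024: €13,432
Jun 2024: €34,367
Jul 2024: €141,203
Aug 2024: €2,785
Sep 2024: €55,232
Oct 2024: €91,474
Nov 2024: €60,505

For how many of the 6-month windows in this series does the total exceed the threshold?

Jan 2024–Jun 2024: €1,570 + €20,697 + €46,231 + €4,929 + €13,432 + €34,367 = €121,226 (under)
Feb 2024–Jul 2024: €20,697 + €46,231 + €4,929 + €13,432 + €34,367 + €141,203 = €260,859 (under)
Mar 2024–Aug 2024: €46,231 + €4,929 + €13,432 + €34,367 + €141,203 + €2,785 = €242,947 (under)
Apr 2024–Sep 2024: €4,929 + €13,432 + €34,367 + €141,203 + €2,785 + €55,232 = €251,948 (under)
May 2024–Oct 2024: €13,432 + €34,367 + €141,203 + €2,785 + €55,232 + €91,474 = €338,493 (under)
Jun 2024–Nov 2024: €34,367 + €141,203 + €2,785 + €55,232 + €91,474 + €60,505 = €385,566 (over)
1 window exceeds the threshold.

1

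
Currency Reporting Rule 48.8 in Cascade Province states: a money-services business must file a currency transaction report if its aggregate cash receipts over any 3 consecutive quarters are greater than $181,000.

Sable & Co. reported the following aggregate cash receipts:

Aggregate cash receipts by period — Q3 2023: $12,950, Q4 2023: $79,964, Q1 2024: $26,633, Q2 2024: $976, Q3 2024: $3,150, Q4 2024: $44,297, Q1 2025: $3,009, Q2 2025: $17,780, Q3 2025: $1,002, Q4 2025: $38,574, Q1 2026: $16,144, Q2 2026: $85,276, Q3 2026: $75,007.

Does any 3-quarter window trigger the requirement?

No

Q3 2023–Q1 2024: $12,950 + $79,964 + $26,633 = $119,547 (under)
Q4 2023–Q2 2024: $79,964 + $26,633 + $976 = $107,573 (under)
Q1 2024–Q3 2024: $26,633 + $976 + $3,150 = $30,759 (under)
Q2 2024–Q4 2024: $976 + $3,150 + $44,297 = $48,423 (under)
Q3 2024–Q1 2025: $3,150 + $44,297 + $3,009 = $50,456 (under)
Q4 2024–Q2 2025: $44,297 + $3,009 + $17,780 = $65,086 (under)
Q1 2025–Q3 2025: $3,009 + $17,780 + $1,002 = $21,791 (under)
Q2 2025–Q4 2025: $17,780 + $1,002 + $38,574 = $57,356 (under)
Q3 2025–Q1 2026: $1,002 + $38,574 + $16,144 = $55,720 (under)
Q4 2025–Q2 2026: $38,574 + $16,144 + $85,276 = $139,994 (under)
Q1 2026–Q3 2026: $16,144 + $85,276 + $75,007 = $176,427 (under)
No window exceeds $181,000.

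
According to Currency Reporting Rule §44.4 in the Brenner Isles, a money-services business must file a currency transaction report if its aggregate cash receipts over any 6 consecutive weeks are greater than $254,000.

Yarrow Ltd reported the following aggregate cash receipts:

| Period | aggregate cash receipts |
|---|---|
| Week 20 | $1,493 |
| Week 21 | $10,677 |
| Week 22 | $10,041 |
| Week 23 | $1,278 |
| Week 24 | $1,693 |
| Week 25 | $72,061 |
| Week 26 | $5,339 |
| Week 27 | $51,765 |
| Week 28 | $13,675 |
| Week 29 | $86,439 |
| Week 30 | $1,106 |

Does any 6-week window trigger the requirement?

Week 20–Week 25: $1,493 + $10,677 + $10,041 + $1,278 + $1,693 + $72,061 = $97,243 (under)
Week 21–Week 26: $10,677 + $10,041 + $1,278 + $1,693 + $72,061 + $5,339 = $101,089 (under)
Week 22–Week 27: $10,041 + $1,278 + $1,693 + $72,061 + $5,339 + $51,765 = $142,177 (under)
Week 23–Week 28: $1,278 + $1,693 + $72,061 + $5,339 + $51,765 + $13,675 = $145,811 (under)
Week 24–Week 29: $1,693 + $72,061 + $5,339 + $51,765 + $13,675 + $86,439 = $230,972 (under)
Week 25–Week 30: $72,061 + $5,339 + $51,765 + $13,675 + $86,439 + $1,106 = $230,385 (under)
No window exceeds $254,000.

No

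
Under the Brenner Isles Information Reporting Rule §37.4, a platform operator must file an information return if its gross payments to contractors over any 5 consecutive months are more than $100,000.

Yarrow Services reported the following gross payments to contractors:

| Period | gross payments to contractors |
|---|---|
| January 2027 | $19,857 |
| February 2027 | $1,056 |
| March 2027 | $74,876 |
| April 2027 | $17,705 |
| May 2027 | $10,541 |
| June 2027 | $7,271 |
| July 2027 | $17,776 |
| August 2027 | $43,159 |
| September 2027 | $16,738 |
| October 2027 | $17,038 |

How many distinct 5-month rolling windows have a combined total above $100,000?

January 2027–May 2027: $19,857 + $1,056 + $74,876 + $17,705 + $10,541 = $124,035 (over)
February 2027–June 2027: $1,056 + $74,876 + $17,705 + $10,541 + $7,271 = $111,449 (over)
March 2027–July 2027: $74,876 + $17,705 + $10,541 + $7,271 + $17,776 = $128,169 (over)
April 2027–August 2027: $17,705 + $10,541 + $7,271 + $17,776 + $43,159 = $96,452 (under)
May 2027–September 2027: $10,541 + $7,271 + $17,776 + $43,159 + $16,738 = $95,485 (under)
June 2027–October 2027: $7,271 + $17,776 + $43,159 + $16,738 + $17,038 = $101,982 (over)
4 windows exceed the threshold.

4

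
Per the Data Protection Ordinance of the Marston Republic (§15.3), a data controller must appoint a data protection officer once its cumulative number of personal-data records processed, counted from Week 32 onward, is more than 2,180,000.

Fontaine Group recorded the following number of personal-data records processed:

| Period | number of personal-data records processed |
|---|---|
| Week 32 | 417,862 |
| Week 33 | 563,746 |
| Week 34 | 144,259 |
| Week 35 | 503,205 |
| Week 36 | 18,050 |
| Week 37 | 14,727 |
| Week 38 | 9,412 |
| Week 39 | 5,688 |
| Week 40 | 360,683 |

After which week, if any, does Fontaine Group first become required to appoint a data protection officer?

Through Week 32: 417,862
Through Week 33: 981,608
Through Week 34: 1,125,867
Through Week 35: 1,629,072
Through Week 36: 1,647,122
Through Week 37: 1,661,849
Through Week 38: 1,671,261
Through Week 39: 1,676,949
Through Week 40: 2,037,632
Final cumulative total 2,037,632 ≤ 2,180,000; the threshold is never exceeded.

Not triggered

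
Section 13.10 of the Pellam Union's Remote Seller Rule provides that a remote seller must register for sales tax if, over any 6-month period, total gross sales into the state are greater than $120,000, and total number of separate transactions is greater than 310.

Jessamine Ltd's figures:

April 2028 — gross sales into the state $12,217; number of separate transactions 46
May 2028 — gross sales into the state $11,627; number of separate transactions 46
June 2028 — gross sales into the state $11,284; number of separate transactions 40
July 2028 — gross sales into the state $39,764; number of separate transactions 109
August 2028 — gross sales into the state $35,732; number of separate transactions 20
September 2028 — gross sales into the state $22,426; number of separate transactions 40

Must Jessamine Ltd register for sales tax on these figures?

No

Total gross sales into the state: $12,217 + $11,627 + $11,284 + $39,764 + $35,732 + $22,426 = $133,050 (> $120,000).
Total number of separate transactions: 46 + 46 + 40 + 109 + 20 + 40 = 301 (≤ 310).
The test is 'and': the rule requires both, and at least one is not exceeded.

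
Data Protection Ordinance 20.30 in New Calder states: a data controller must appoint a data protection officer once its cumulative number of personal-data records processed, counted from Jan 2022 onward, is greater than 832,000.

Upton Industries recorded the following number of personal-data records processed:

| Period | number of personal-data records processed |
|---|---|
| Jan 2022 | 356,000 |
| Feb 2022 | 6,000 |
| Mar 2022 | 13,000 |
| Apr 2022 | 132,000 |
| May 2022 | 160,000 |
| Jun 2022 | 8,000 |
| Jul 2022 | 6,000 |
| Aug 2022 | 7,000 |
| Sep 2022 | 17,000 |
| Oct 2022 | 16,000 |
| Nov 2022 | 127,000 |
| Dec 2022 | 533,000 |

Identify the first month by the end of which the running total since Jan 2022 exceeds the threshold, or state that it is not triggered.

Nov 2022

Through Jan 2022: 356,000
Through Feb 2022: 362,000
Through Mar 2022: 375,000
Through Apr 2022: 507,000
Through May 2022: 667,000
Through Jun 2022: 675,000
Through Jul 2022: 681,000
Through Aug 2022: 688,000
Through Sep 2022: 705,000
Through Oct 2022: 721,000
Through Nov 2022: 848,000 ← exceeds threshold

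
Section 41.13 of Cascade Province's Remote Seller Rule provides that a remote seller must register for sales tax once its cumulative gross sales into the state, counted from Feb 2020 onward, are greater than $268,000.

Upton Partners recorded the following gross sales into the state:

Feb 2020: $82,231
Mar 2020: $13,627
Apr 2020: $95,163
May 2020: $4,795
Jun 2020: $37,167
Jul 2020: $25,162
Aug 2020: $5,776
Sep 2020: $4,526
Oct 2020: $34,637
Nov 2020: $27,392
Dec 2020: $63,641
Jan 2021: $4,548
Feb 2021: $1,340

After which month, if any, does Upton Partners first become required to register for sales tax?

Through Feb 2020: $82,231
Through Mar 2020: $95,858
Through Apr 2020: $191,021
Through May 2020: $195,816
Through Jun 2020: $232,983
Through Jul 2020: $258,145
Through Aug 2020: $263,921
Through Sep 2020: $268,447 ← exceeds threshold

Sep 2020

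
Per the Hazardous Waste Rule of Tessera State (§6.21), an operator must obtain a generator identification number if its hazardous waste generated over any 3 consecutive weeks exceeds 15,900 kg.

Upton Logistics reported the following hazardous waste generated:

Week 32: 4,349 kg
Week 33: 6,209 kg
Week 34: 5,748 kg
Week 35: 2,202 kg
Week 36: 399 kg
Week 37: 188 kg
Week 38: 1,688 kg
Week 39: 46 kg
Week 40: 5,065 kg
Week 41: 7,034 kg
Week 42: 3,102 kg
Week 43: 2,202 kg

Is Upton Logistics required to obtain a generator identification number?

Week 32–Week 34: 4,349 kg + 6,209 kg + 5,748 kg = 16,306 kg (over)
Week 33–Week 35: 6,209 kg + 5,748 kg + 2,202 kg = 14,159 kg (under)
Week 34–Week 36: 5,748 kg + 2,202 kg + 399 kg = 8,349 kg (under)
Week 35–Week 37: 2,202 kg + 399 kg + 188 kg = 2,789 kg (under)
Week 36–Week 38: 399 kg + 188 kg + 1,688 kg = 2,275 kg (under)
Week 37–Week 39: 188 kg + 1,688 kg + 46 kg = 1,922 kg (under)
Week 38–Week 40: 1,688 kg + 46 kg + 5,065 kg = 6,799 kg (under)
Week 39–Week 41: 46 kg + 5,065 kg + 7,034 kg = 12,145 kg (under)
Week 40–Week 42: 5,065 kg + 7,034 kg + 3,102 kg = 15,201 kg (under)
Week 41–Week 43: 7,034 kg + 3,102 kg + 2,202 kg = 12,338 kg (under)
At least one window exceeds 15,900 kg.

Yes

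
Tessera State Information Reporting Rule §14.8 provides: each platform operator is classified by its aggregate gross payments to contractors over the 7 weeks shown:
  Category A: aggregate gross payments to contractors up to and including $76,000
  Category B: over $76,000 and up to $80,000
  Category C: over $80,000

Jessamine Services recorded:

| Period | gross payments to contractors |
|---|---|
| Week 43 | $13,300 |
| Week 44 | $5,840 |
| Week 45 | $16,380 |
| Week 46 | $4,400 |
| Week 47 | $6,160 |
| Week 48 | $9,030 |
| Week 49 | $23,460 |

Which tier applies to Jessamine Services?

Aggregate gross payments to contractors: $13,300 + $5,840 + $16,380 + $4,400 + $6,160 + $9,030 + $23,460 = $78,570.
$76,000 < $78,570 ≤ $80,000, so Category B applies.

Category B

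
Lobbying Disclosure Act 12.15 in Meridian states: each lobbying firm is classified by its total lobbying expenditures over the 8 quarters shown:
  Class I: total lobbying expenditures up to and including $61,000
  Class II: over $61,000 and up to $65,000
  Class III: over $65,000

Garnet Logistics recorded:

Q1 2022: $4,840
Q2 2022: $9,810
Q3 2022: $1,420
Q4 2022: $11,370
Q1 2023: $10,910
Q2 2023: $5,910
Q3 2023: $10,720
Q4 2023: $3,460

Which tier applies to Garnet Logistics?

Class I

Total lobbying expenditures: $4,840 + $9,810 + $1,420 + $11,370 + $10,910 + $5,910 + $10,720 + $3,460 = $58,440.
$58,440 ≤ $61,000, so Class I applies.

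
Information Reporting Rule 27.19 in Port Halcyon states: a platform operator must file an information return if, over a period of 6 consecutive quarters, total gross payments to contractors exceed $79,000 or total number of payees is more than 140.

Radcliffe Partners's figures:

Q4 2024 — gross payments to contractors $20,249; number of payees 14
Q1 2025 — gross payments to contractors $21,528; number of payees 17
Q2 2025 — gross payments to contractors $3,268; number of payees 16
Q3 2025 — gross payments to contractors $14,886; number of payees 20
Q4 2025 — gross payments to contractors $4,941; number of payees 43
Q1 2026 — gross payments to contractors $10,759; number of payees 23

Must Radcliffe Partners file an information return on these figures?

No

Total gross payments to contractors: $20,249 + $21,528 + $3,268 + $14,886 + $4,941 + $10,759 = $75,631 (≤ $79,000).
Total number of payees: 14 + 17 + 16 + 20 + 43 + 23 = 133 (≤ 140).
The test is 'or': neither threshold is exceeded.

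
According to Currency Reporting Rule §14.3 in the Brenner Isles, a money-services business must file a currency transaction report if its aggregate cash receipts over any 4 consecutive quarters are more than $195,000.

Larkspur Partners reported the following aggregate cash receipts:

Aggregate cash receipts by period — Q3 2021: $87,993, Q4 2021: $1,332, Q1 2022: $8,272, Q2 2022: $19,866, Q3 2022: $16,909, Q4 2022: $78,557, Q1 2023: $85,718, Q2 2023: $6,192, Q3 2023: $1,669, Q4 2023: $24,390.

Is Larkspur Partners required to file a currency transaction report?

Q3 2021–Q2 2022: $87,993 + $1,332 + $8,272 + $19,866 = $117,463 (under)
Q4 2021–Q3 2022: $1,332 + $8,272 + $19,866 + $16,909 = $46,379 (under)
Q1 2022–Q4 2022: $8,272 + $19,866 + $16,909 + $78,557 = $123,604 (under)
Q2 2022–Q1 2023: $19,866 + $16,909 + $78,557 + $85,718 = $201,050 (over)
Q3 2022–Q2 2023: $16,909 + $78,557 + $85,718 + $6,192 = $187,376 (under)
Q4 2022–Q3 2023: $78,557 + $85,718 + $6,192 + $1,669 = $172,136 (under)
Q1 2023–Q4 2023: $85,718 + $6,192 + $1,669 + $24,390 = $117,969 (under)
At least one window exceeds $195,000.

Yes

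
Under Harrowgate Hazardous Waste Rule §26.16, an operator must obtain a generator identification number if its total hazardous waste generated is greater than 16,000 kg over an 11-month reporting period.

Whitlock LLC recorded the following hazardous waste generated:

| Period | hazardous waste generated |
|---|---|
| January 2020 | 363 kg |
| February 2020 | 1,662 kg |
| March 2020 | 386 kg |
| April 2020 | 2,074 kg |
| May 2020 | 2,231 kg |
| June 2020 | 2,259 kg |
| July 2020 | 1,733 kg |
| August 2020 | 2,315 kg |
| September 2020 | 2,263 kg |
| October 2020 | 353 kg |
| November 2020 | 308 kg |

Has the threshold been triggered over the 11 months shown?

Total hazardous waste generated: 363 kg + 1,662 kg + 386 kg + 2,074 kg + 2,231 kg + 2,259 kg + 1,733 kg + 2,315 kg + 2,263 kg + 353 kg + 308 kg = 15,947 kg.
15,947 kg ≤ 16,000 kg, so the threshold is not exceeded.

No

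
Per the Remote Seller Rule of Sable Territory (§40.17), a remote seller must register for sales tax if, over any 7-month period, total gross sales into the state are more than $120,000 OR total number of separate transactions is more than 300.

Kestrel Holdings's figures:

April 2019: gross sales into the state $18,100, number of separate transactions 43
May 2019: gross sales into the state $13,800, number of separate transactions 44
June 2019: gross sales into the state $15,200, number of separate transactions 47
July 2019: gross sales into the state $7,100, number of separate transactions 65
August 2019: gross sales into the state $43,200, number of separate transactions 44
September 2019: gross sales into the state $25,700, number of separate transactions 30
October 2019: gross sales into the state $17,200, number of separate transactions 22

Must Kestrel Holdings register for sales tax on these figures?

Yes

Total gross sales into the state: $18,100 + $13,800 + $15,200 + $7,100 + $43,200 + $25,700 + $17,200 = $140,300 (> $120,000).
Total number of separate transactions: 43 + 44 + 47 + 65 + 44 + 30 + 22 = 295 (≤ 300).
The test is 'or': at least one threshold is exceeded.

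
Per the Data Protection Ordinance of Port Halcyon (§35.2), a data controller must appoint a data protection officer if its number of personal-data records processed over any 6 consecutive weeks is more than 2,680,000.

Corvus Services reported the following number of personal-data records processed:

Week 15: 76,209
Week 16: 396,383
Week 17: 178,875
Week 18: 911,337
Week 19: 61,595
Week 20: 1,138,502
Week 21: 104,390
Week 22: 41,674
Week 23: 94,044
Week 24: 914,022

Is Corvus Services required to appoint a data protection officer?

Week 15–Week 20: 76,209 + 396,383 + 178,875 + 911,337 + 61,595 + 1,138,502 = 2,762,901 (over)
Week 16–Week 21: 396,383 + 178,875 + 911,337 + 61,595 + 1,138,502 + 104,390 = 2,791,082 (over)
Week 17–Week 22: 178,875 + 911,337 + 61,595 + 1,138,502 + 104,390 + 41,674 = 2,436,373 (under)
Week 18–Week 23: 911,337 + 61,595 + 1,138,502 + 104,390 + 41,674 + 94,044 = 2,351,542 (under)
Week 19–Week 24: 61,595 + 1,138,502 + 104,390 + 41,674 + 94,044 + 914,022 = 2,354,227 (under)
At least one window exceeds 2,680,000.

Yes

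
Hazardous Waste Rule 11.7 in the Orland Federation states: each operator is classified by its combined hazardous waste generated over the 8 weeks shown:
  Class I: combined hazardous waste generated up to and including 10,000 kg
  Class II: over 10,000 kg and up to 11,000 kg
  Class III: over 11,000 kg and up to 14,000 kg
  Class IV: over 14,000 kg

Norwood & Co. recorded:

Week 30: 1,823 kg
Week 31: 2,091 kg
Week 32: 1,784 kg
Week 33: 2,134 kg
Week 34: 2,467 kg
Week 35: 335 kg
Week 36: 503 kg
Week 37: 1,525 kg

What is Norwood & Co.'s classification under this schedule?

Combined hazardous waste generated: 1,823 kg + 2,091 kg + 1,784 kg + 2,134 kg + 2,467 kg + 335 kg + 503 kg + 1,525 kg = 12,662 kg.
11,000 kg < 12,662 kg ≤ 14,000 kg, so Class III applies.

Class III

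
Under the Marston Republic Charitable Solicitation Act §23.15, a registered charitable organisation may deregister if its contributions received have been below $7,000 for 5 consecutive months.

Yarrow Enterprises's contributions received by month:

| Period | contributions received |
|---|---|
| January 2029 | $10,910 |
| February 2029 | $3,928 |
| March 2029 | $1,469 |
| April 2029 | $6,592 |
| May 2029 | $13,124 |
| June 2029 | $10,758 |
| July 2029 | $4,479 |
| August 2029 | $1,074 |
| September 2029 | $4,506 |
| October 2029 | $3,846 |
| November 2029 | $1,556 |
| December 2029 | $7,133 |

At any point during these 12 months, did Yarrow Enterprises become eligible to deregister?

Yes

Months below $7,000: February 2029, March 2029, April 2029, July 2029, August 2029, September 2029, October 2029, November 2029.
Longest run of consecutive months below the threshold: 5.
5 ≥ 5, so Yarrow Enterprises became eligible.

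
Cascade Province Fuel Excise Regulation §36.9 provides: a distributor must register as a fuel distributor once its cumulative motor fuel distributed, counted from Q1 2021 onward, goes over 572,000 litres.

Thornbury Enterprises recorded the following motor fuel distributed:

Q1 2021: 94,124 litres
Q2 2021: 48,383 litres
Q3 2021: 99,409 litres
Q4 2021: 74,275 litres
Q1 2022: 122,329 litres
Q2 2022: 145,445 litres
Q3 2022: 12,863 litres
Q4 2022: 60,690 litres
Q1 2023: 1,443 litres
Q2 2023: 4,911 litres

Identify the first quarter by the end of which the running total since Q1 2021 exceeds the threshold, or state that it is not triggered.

Q2 2022

Through Q1 2021: 94,124 litres
Through Q2 2021: 142,507 litres
Through Q3 2021: 241,916 litres
Through Q4 2021: 316,191 litres
Through Q1 2022: 438,520 litres
Through Q2 2022: 583,965 litres ← exceeds threshold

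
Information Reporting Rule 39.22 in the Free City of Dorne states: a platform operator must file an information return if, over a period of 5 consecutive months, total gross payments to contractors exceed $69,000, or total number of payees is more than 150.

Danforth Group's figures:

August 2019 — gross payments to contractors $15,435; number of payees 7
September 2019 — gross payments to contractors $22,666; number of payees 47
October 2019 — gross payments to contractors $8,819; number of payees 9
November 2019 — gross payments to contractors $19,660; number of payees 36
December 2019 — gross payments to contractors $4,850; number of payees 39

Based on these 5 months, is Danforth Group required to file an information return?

Total gross payments to contractors: $15,435 + $22,666 + $8,819 + $19,660 + $4,850 = $71,430 (> $69,000).
Total number of payees: 7 + 47 + 9 + 36 + 39 = 138 (≤ 150).
The test is 'or': at least one threshold is exceeded.

Yes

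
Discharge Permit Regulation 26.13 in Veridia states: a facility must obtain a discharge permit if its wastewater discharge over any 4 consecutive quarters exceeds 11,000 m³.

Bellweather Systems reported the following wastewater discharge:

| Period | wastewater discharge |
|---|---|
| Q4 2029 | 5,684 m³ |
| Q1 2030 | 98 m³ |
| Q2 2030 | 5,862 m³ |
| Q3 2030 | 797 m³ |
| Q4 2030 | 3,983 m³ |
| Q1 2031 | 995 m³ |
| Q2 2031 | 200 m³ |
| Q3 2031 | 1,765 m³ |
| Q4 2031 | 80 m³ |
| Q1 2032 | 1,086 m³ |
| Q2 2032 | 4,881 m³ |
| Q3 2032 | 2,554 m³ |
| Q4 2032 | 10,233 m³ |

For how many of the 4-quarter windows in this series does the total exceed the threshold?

Q4 2029–Q3 2030: 5,684 m³ + 98 m³ + 5,862 m³ + 797 m³ = 12,441 m³ (over)
Q1 2030–Q4 2030: 98 m³ + 5,862 m³ + 797 m³ + 3,983 m³ = 10,740 m³ (under)
Q2 2030–Q1 2031: 5,862 m³ + 797 m³ + 3,983 m³ + 995 m³ = 11,637 m³ (over)
Q3 2030–Q2 2031: 797 m³ + 3,983 m³ + 995 m³ + 200 m³ = 5,975 m³ (under)
Q4 2030–Q3 2031: 3,983 m³ + 995 m³ + 200 m³ + 1,765 m³ = 6,943 m³ (under)
Q1 2031–Q4 2031: 995 m³ + 200 m³ + 1,765 m³ + 80 m³ = 3,040 m³ (under)
Q2 2031–Q1 2032: 200 m³ + 1,765 m³ + 80 m³ + 1,086 m³ = 3,131 m³ (under)
Q3 2031–Q2 2032: 1,765 m³ + 80 m³ + 1,086 m³ + 4,881 m³ = 7,812 m³ (under)
Q4 2031–Q3 2032: 80 m³ + 1,086 m³ + 4,881 m³ + 2,554 m³ = 8,601 m³ (under)
Q1 2032–Q4 2032: 1,086 m³ + 4,881 m³ + 2,554 m³ + 10,233 m³ = 18,754 m³ (over)
3 windows exceed the threshold.

3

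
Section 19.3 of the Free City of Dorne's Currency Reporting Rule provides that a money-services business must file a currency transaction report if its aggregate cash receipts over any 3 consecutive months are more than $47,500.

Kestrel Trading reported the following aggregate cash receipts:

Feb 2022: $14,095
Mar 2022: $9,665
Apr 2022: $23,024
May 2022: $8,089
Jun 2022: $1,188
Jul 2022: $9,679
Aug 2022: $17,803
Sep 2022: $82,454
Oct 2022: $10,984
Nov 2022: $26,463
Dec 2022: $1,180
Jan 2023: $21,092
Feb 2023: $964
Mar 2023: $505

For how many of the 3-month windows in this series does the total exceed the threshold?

4

Feb 2022–Apr 2022: $14,095 + $9,665 + $23,024 = $46,784 (under)
Mar 2022–May 2022: $9,665 + $23,024 + $8,089 = $40,778 (under)
Apr 2022–Jun 2022: $23,024 + $8,089 + $1,188 = $32,301 (under)
May 2022–Jul 2022: $8,089 + $1,188 + $9,679 = $18,956 (under)
Jun 2022–Aug 2022: $1,188 + $9,679 + $17,803 = $28,670 (under)
Jul 2022–Sep 2022: $9,679 + $17,803 + $82,454 = $109,936 (over)
Aug 2022–Oct 2022: $17,803 + $82,454 + $10,984 = $111,241 (over)
Sep 2022–Nov 2022: $82,454 + $10,984 + $26,463 = $119,901 (over)
Oct 2022–Dec 2022: $10,984 + $26,463 + $1,180 = $38,627 (under)
Nov 2022–Jan 2023: $26,463 + $1,180 + $21,092 = $48,735 (over)
Dec 2022–Feb 2023: $1,180 + $21,092 + $964 = $23,236 (under)
Jan 2023–Mar 2023: $21,092 + $964 + $505 = $22,561 (under)
4 windows exceed the threshold.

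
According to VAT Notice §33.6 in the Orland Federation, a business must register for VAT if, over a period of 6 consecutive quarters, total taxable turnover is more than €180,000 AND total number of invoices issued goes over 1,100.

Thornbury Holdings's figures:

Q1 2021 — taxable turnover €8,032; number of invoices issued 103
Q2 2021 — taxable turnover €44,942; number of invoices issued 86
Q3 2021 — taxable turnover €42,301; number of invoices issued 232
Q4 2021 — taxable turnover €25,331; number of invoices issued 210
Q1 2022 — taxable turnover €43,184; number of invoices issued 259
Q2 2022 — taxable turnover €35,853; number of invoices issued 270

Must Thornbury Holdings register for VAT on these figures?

Total taxable turnover: €8,032 + €44,942 + €42,301 + €25,331 + €43,184 + €35,853 = €199,643 (> €180,000).
Total number of invoices issued: 103 + 86 + 232 + 210 + 259 + 270 = 1,160 (> 1,100).
The test is 'and': both thresholds are exceeded.

Yes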